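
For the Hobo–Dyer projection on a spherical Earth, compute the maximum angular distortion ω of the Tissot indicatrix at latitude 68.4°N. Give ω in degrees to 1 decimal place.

The Hobo–Dyer projection is cylindrical equal-area with φ₀ = 37.5°. For cylindrical equal-area with standard parallel φ₀, h = cos φ / cos φ₀ and k = cos φ₀ / cos φ, so h·k = 1.
At 68.4°: h = 0.4640, k = 2.155; principal scales a = 2.155, b = 0.4640.
sin(ω/2) = (a − b)/(a + b) = 1.691/2.619 = 0.6457, so ω = 2 arcsin(0.6457) ≈ 80.4°.

80.4°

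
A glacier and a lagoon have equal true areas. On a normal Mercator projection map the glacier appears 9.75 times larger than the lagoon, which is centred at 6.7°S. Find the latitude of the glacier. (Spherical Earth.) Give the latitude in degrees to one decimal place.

71.5°

On Mercator, (apparent₁)/(apparent₂) = sec²φ₁ / sec²φ₂ when true areas are equal.
cos²φ₂ / cos²φ₁ = 9.75  ⇒  cos φ₁ = cos 6.7° / √9.75 = 0.9932/3.122 = 0.3181.
φ₁ = arccos(0.3181) ≈ 71.5°.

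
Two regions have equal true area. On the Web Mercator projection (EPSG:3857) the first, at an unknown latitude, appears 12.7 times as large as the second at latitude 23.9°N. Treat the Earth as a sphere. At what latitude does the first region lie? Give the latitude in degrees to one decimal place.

75.1°

For equal true areas on Mercator, apparent areas scale as sec²φ, so the ratio is cos²φ₂ / cos²φ₁.
cos²φ₂ / cos²φ₁ = 12.7  ⇒  cos φ₁ = cos 23.9° / √12.7 = 0.9143/3.564 = 0.2565.
φ₁ = arccos(0.2565) ≈ 75.1°.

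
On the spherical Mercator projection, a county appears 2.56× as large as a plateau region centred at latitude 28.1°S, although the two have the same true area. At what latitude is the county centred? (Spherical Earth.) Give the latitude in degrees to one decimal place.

Mercator areal scale is sec²φ, so apparent-area ratio = sec²φ₁ / sec²φ₂ = cos²φ₂ / cos²φ₁.
cos²φ₂ / cos²φ₁ = 2.56  ⇒  cos φ₁ = cos 28.1° / √2.56 = 0.8821/1.600 = 0.5513.
φ₁ = arccos(0.5513) ≈ 56.5°.

56.5°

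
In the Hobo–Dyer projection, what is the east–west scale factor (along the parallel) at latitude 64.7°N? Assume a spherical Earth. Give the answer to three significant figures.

The Hobo–Dyer projection is cylindrical equal-area with φ₀ = 37.5°. Cylindrical equal-area (φ₀ = 37.5°): h = cos φ / cos 37.5° along meridians, k = cos 37.5° / cos φ along parallels; h·k = 1.
k = cos 37.5° / cos 64.7° = 0.7934/0.4274 = 1.856.

1.86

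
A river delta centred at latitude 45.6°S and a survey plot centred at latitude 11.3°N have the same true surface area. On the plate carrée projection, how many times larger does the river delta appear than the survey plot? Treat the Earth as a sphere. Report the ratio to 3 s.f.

Plate carrée maps x = Rλ, y = Rφ. The meridian scale is h = 1 and the parallel scale is k = 1/cos φ = sec φ.
Areal scale at 45.6°: h·k = 1.000 × 1.429 = 1.429.
Areal scale at 11.3°: h·k = 1.000 × 1.020 = 1.020.
Ratio = 1.429/1.020 ≈ 1.40.

1.40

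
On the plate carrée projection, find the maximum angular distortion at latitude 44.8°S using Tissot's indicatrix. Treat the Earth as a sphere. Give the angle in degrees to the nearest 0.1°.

In the plate carrée (x = Rλ, y = Rφ), meridians are true-scale (h = 1) and parallels are stretched by k = sec φ.
At 44.8°: h = 1.000, k = 1.409; principal scales a = 1.409, b = 1.000.
sin(ω/2) = (a − b)/(a + b) = 0.4093/2.409 = 0.1699, so ω = 2 arcsin(0.1699) ≈ 19.6°.

19.6°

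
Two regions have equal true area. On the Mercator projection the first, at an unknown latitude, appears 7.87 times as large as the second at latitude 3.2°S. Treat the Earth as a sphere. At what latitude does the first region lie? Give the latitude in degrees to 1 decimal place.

69.2°

For equal true areas on Mercator, apparent areas scale as sec²φ, so the ratio is cos²φ₂ / cos²φ₁.
cos²φ₂ / cos²φ₁ = 7.87  ⇒  cos φ₁ = cos 3.2° / √7.87 = 0.9984/2.805 = 0.3559.
φ₁ = arccos(0.3559) ≈ 69.2°.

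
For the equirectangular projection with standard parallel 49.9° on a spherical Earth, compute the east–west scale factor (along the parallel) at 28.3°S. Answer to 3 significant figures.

The equidistant cylindrical projection with φ₀ = 49.9° has h = 1 (meridians true) and k = cos φ₀ / cos φ along parallels.
k = cos 49.9° / cos 28.3° = 0.6441/0.8805 = 0.7316.

0.732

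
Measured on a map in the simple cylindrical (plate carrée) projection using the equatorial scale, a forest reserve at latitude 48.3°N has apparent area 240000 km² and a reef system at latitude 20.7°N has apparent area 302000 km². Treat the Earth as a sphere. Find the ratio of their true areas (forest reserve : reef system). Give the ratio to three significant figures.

On the plate carrée, areal scale = h·k = 1 × sec φ, so true area = apparent × cos φ.
True area of forest reserve: 240000 × cos(48.3°) = 240000 × 0.6652 = 159700 km².
True area of reef system: 302000 × cos(20.7°) = 302000 × 0.9354 = 282500 km².
Ratio = 159700 / 282500 ≈ 0.565.

0.565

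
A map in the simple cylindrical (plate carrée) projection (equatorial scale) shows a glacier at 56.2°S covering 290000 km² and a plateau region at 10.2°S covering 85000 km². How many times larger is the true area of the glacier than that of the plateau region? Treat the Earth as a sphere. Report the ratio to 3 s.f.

1.93

Plate carrée has h = 1 and k = sec φ, giving areal scale sec φ; true area = (apparent area) · cos φ.
True area of glacier: 290000 × cos(56.2°) = 290000 × 0.5563 = 161300 km².
True area of plateau region: 85000 × cos(10.2°) = 85000 × 0.9842 = 83660 km².
Ratio = 161300 / 83660 ≈ 1.93.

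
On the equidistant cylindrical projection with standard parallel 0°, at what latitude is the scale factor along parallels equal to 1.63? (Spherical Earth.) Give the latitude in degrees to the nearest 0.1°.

52.2°

Plate carrée: h = 1, k = sec φ along parallels.
sec φ = 1.63  ⇒  cos φ = 0.6135  ⇒  φ ≈ 52.2°.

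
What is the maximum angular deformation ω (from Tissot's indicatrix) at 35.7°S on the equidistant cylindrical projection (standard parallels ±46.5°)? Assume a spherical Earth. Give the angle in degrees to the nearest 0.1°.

9.5°

With standard parallel φ₀ = 46.5°, the equirectangular projection gives x = Rλ cos φ₀, y = Rφ, so h = 1 and k = cos 46.5° / cos φ.
At 35.7°: h = 1.000, k = 0.8476; principal scales a = 1.000, b = 0.8476.
sin(ω/2) = (a − b)/(a + b) = 0.1524/1.848 = 0.08246, so ω = 2 arcsin(0.08246) ≈ 9.5°.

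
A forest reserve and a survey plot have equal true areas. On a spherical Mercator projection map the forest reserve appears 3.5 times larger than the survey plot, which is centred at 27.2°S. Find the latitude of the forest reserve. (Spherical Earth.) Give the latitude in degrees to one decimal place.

Mercator areal scale is sec²φ, so apparent-area ratio = sec²φ₁ / sec²φ₂ = cos²φ₂ / cos²φ₁.
cos²φ₂ / cos²φ₁ = 3.5  ⇒  cos φ₁ = cos 27.2° / √3.5 = 0.8894/1.871 = 0.4754.
φ₁ = arccos(0.4754) ≈ 61.6°.

61.6°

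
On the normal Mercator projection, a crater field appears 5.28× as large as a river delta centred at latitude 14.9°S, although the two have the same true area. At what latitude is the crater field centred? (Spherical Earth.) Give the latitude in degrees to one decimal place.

Mercator areal scale is sec²φ, so apparent-area ratio = sec²φ₁ / sec²φ₂ = cos²φ₂ / cos²φ₁.
cos²φ₂ / cos²φ₁ = 5.28  ⇒  cos φ₁ = cos 14.9° / √5.28 = 0.9664/2.298 = 0.4206.
φ₁ = arccos(0.4206) ≈ 65.1°.

65.1°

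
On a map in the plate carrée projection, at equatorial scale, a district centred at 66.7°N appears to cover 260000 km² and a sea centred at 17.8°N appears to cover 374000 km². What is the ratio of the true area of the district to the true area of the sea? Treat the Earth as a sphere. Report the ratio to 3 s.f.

0.289

Plate carrée has h = 1 and k = sec φ, giving areal scale sec φ; true area = (apparent area) · cos φ.
True area of district: 260000 × cos(66.7°) = 260000 × 0.3955 = 102800 km².
True area of sea: 374000 × cos(17.8°) = 374000 × 0.9521 = 356100 km².
Ratio = 102800 / 356100 ≈ 0.289.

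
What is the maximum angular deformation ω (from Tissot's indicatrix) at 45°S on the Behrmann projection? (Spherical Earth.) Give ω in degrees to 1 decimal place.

Behrmann is a cylindrical equal-area projection with standard parallels at ±30°. Cylindrical equal-area (φ₀ = 30°): h = cos φ / cos 30° along meridians, k = cos 30° / cos φ along parallels; h·k = 1.
At 45°: h = 0.8165, k = 1.225; principal scales a = 1.225, b = 0.8165.
sin(ω/2) = (a − b)/(a + b) = 0.4082/2.041 = 0.2000, so ω = 2 arcsin(0.2000) ≈ 23.1°.

23.1°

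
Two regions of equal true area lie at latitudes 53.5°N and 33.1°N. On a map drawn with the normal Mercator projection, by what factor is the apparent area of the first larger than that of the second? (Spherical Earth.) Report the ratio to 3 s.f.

1.98

Mercator areal scale is sec²φ.
At 53.5°: sec²(53.5°) = 1/0.5948² = 2.826.
At 33.1°: sec²(33.1°) = 1/0.8377² = 1.425.
Ratio = 2.826/1.425 = cos²(33.1°)/cos²(53.5°) ≈ 1.98.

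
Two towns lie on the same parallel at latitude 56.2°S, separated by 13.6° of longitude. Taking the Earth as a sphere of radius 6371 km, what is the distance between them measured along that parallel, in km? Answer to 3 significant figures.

841 km

Arc length along a parallel = R cos φ · Δλ (with Δλ in radians).
= 6371 × cos 56.2° × (13.6° × π/180) = 6371 × 0.5563 × 0.2374 ≈ 841 km.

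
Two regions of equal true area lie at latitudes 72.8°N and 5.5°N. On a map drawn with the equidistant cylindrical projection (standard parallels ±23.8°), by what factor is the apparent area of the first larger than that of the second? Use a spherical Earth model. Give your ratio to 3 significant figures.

3.37

The equidistant cylindrical projection with φ₀ = 23.8° has h = 1 (meridians true) and k = cos φ₀ / cos φ along parallels.
Areal scale at 72.8°: h·k = 1.000 × 3.094 = 3.094.
Areal scale at 5.5°: h·k = 1.000 × 0.9192 = 0.9192.
Ratio = 3.094/0.9192 ≈ 3.37.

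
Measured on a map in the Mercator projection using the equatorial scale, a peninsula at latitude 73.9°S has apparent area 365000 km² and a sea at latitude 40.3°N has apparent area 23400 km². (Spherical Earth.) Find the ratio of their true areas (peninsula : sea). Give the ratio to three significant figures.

On Mercator the areal scale is sec²φ, so true area = apparent × cos²φ.
True area of peninsula: 365000 × cos²(73.9°) = 365000 × 0.07690 = 28070 km².
True area of sea: 23400 × cos²(40.3°) = 23400 × 0.5817 = 13610 km².
Ratio = 28070 / 13610 ≈ 2.06.

2.06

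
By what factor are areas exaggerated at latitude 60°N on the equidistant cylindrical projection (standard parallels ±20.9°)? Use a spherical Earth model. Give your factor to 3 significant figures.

1.87

The equidistant cylindrical projection with φ₀ = 20.9° has h = 1 (meridians true) and k = cos φ₀ / cos φ along parallels.
Areal scale = h·k = 1 × cos φ₀ / cos φ; at 60°, h = 1.000, k = 1.868, so h·k = 1.868.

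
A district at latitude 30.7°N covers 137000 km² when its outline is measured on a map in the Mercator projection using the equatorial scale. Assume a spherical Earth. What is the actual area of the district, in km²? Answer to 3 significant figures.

101000 km²

Mercator is conformal, so the point scale is isotropic: h = k = sec φ = 1/cos φ.
Areal scale = k² = sec²φ = 1/cos²(30.7°) = 1/0.8599² = 1.353.
True area = apparent / (areal scale) = 137000 / 1.353 ≈ 101000 km².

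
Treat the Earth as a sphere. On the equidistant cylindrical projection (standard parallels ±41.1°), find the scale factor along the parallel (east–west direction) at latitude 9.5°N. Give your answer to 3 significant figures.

The equidistant cylindrical projection with φ₀ = 41.1° has h = 1 (meridians true) and k = cos φ₀ / cos φ along parallels.
k = cos 41.1° / cos 9.5° = 0.7536/0.9863 = 0.7640.

0.764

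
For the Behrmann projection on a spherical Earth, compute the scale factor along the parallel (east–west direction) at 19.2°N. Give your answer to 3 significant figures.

0.917

Behrmann is a cylindrical equal-area projection with standard parallels at ±30°. Cylindrical equal-area (φ₀ = 30°): h = cos φ / cos 30° along meridians, k = cos 30° / cos φ along parallels; h·k = 1.
k = cos 30° / cos 19.2° = 0.8660/0.9444 = 0.9170.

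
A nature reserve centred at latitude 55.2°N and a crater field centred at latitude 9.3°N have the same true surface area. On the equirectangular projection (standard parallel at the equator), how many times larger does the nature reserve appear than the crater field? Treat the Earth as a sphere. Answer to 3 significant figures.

1.73

In the plate carrée (x = Rλ, y = Rφ), meridians are true-scale (h = 1) and parallels are stretched by k = sec φ.
Areal scale at 55.2°: h·k = 1.000 × 1.752 = 1.752.
Areal scale at 9.3°: h·k = 1.000 × 1.013 = 1.013.
Ratio = 1.752/1.013 ≈ 1.73.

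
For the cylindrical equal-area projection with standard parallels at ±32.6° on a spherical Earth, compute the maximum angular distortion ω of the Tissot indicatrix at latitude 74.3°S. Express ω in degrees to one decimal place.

Cylindrical equal-area (φ₀ = 32.6°): h = cos φ / cos 32.6° along meridians, k = cos 32.6° / cos φ along parallels; h·k = 1.
At 74.3°: h = 0.3212, k = 3.113; principal scales a = 3.113, b = 0.3212.
sin(ω/2) = (a − b)/(a + b) = 2.792/3.434 = 0.8130, so ω = 2 arcsin(0.8130) ≈ 108.8°.

108.8°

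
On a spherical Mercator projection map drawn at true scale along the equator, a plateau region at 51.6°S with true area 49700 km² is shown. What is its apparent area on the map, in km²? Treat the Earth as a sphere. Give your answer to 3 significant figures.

129000 km²

Mercator is conformal, so the point scale is isotropic: h = k = sec φ = 1/cos φ.
Areal scale = k² = sec²φ = 1/cos²(51.6°) = 1/0.6211² = 2.592.
Apparent area = 49700 × 2.592 ≈ 129000 km².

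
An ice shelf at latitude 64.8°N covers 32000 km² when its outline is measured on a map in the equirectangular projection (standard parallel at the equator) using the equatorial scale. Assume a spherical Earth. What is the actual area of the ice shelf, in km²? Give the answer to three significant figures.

For the equirectangular projection with φ₀ = 0 (plate carrée), h = 1 along meridians and k = sec φ along parallels.
Areal scale = h·k = 1 × sec φ; at 64.8°, h = 1.000, k = 2.349, so h·k = 2.349.
True area = apparent / (areal scale) = 32000 / 2.349 ≈ 13600 km².

13600 km²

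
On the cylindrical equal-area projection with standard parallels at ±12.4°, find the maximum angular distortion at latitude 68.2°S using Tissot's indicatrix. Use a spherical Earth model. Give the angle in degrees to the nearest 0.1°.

96.7°

For cylindrical equal-area with standard parallel φ₀, h = cos φ / cos φ₀ and k = cos φ₀ / cos φ, so h·k = 1.
At 68.2°: h = 0.3802, k = 2.630; principal scales a = 2.630, b = 0.3802.
sin(ω/2) = (a − b)/(a + b) = 2.250/3.010 = 0.7474, so ω = 2 arcsin(0.7474) ≈ 96.7°.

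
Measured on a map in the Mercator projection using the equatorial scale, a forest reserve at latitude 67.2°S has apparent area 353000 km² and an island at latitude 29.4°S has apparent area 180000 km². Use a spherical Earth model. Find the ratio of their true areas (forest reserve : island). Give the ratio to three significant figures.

0.388

On Mercator the areal scale is sec²φ, so true area = apparent × cos²φ.
True area of forest reserve: 353000 × cos²(67.2°) = 353000 × 0.1502 = 53010 km².
True area of island: 180000 × cos²(29.4°) = 180000 × 0.7590 = 136600 km².
Ratio = 53010 / 136600 ≈ 0.388.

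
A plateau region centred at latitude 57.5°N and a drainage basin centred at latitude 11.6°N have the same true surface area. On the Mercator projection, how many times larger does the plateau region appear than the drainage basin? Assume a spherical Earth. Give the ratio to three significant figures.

3.32

Mercator is conformal with k = sec φ, so areal scale = k² = sec²φ.
At 57.5°: sec²(57.5°) = 1/0.5373² = 3.464.
At 11.6°: sec²(11.6°) = 1/0.9796² = 1.042.
Ratio = 3.464/1.042 = cos²(11.6°)/cos²(57.5°) ≈ 3.32.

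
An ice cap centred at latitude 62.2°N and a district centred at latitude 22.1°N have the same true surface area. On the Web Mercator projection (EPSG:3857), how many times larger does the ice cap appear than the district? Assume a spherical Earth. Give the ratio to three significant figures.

3.95

Mercator areal scale is sec²φ.
At 62.2°: sec²(62.2°) = 1/0.4664² = 4.597.
At 22.1°: sec²(22.1°) = 1/0.9265² = 1.165.
Ratio = 4.597/1.165 = cos²(22.1°)/cos²(62.2°) ≈ 3.95.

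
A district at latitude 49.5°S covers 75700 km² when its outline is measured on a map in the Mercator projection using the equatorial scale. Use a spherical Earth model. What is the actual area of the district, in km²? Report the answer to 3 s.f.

31900 km²

The Mercator projection is conformal; its linear scale factor is the same in every direction and equals sec φ = 1/cos φ.
Areal scale = k² = sec²φ = 1/cos²(49.5°) = 1/0.6494² = 2.371.
True area = apparent / (areal scale) = 75700 / 2.371 ≈ 31900 km².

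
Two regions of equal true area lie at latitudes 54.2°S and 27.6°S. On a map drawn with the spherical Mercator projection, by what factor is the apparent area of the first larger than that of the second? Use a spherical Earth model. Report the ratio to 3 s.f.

2.30

On Mercator, area is exaggerated by sec²φ = 1/cos²φ.
At 54.2°: sec²(54.2°) = 1/0.5850² = 2.922.
At 27.6°: sec²(27.6°) = 1/0.8862² = 1.273.
Ratio = 2.922/1.273 = cos²(27.6°)/cos²(54.2°) ≈ 2.30.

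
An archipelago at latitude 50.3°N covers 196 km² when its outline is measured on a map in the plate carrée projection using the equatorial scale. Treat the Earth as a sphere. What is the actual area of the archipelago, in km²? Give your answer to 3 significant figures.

Plate carrée maps x = Rλ, y = Rφ. The meridian scale is h = 1 and the parallel scale is k = 1/cos φ = sec φ.
Areal scale = h·k = 1 × sec φ; at 50.3°, h = 1.000, k = 1.566, so h·k = 1.566.
True area = apparent / (areal scale) = 196 / 1.566 ≈ 125 km².

125 km²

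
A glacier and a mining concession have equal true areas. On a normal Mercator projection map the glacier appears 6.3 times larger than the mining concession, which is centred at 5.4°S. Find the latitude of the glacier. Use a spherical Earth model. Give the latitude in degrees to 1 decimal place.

66.6°

Mercator areal scale is sec²φ, so apparent-area ratio = sec²φ₁ / sec²φ₂ = cos²φ₂ / cos²φ₁.
cos²φ₂ / cos²φ₁ = 6.3  ⇒  cos φ₁ = cos 5.4° / √6.3 = 0.9956/2.510 = 0.3966.
φ₁ = arccos(0.3966) ≈ 66.6°.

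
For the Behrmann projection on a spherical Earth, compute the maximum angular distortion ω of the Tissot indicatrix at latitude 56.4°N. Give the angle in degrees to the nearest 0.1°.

49.7°

Behrmann is a cylindrical equal-area projection with standard parallels at ±30°. For cylindrical equal-area with standard parallel φ₀, h = cos φ / cos φ₀ and k = cos φ₀ / cos φ, so h·k = 1.
At 56.4°: h = 0.6390, k = 1.565; principal scales a = 1.565, b = 0.6390.
sin(ω/2) = (a − b)/(a + b) = 0.9259/2.204 = 0.4201, so ω = 2 arcsin(0.4201) ≈ 49.7°.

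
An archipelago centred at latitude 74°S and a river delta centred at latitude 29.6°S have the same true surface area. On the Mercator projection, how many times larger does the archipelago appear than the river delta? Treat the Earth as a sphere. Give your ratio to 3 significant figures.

On Mercator, area is exaggerated by sec²φ = 1/cos²φ.
At 74°: sec²(74°) = 1/0.2756² = 13.16.
At 29.6°: sec²(29.6°) = 1/0.8695² = 1.323.
Ratio = 13.16/1.323 = cos²(29.6°)/cos²(74°) ≈ 9.95.

9.95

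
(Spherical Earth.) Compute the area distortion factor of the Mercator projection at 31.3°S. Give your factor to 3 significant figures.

1.37

The Mercator projection is conformal; its linear scale factor is the same in every direction and equals sec φ = 1/cos φ.
Areal scale = k² = sec²φ = 1/cos²(31.3°) = 1/0.8545² = 1.370.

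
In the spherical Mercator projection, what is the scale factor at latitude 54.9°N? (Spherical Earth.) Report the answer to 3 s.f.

The Mercator projection is conformal; its linear scale factor is the same in every direction and equals sec φ = 1/cos φ.
k = 1/cos 54.9° = 1/0.5750 = 1.739.

1.74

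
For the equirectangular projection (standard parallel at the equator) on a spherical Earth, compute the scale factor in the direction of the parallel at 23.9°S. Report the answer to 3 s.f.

1.09

Plate carrée maps x = Rλ, y = Rφ. The meridian scale is h = 1 and the parallel scale is k = 1/cos φ = sec φ.
k = 1/cos 23.9° = 1/0.9143 = 1.094.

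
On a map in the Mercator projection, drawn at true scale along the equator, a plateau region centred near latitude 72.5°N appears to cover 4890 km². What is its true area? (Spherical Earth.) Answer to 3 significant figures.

442 km²

For Mercator, h = k = sec φ (a conformal cylindrical projection has a single point scale, 1/cos φ).
Areal scale = k² = sec²φ = 1/cos²(72.5°) = 1/0.3007² = 11.06.
True area = apparent / (areal scale) = 4890 / 11.06 ≈ 442 km².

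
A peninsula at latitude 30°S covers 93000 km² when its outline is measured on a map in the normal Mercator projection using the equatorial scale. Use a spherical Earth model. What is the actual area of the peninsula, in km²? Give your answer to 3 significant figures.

For Mercator, h = k = sec φ (a conformal cylindrical projection has a single point scale, 1/cos φ).
Areal scale = k² = sec²φ = 1/cos²(30°) = 1/0.8660² = 1.333.
True area = apparent / (areal scale) = 93000 / 1.333 ≈ 69800 km².

69800 km²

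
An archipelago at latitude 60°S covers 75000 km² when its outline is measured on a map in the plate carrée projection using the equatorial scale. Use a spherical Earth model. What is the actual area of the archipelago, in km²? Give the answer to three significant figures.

37500 km²

For the equirectangular projection with φ₀ = 0 (plate carrée), h = 1 along meridians and k = sec φ along parallels.
Areal scale = h·k = 1 × sec φ; at 60°, h = 1.000, k = 2.000, so h·k = 2.000.
True area = apparent / (areal scale) = 75000 / 2.000 ≈ 37500 km².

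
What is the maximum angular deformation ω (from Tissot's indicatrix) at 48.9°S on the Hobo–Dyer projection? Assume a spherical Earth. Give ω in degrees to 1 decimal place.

21.4°

The Hobo–Dyer projection is cylindrical equal-area with φ₀ = 37.5°. A cylindrical equal-area projection with standard parallel φ₀ has meridian scale h = cos φ / cos φ₀ and parallel scale k = cos φ₀ / cos φ (so areas are preserved, h·k = 1).
At 48.9°: h = 0.8286, k = 1.207; principal scales a = 1.207, b = 0.8286.
sin(ω/2) = (a − b)/(a + b) = 0.3782/2.035 = 0.1858, so ω = 2 arcsin(0.1858) ≈ 21.4°.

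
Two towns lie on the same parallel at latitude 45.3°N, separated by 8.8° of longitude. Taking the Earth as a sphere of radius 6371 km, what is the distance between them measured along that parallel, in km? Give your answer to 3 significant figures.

Arc length along a parallel = R cos φ · Δλ (with Δλ in radians).
= 6371 × cos 45.3° × (8.8° × π/180) = 6371 × 0.7034 × 0.1536 ≈ 688 km.

688 km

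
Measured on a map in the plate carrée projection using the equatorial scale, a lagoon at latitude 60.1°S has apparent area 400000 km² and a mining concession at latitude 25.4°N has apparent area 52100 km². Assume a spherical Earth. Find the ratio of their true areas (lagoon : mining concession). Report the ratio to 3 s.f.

4.24

On the plate carrée, areal scale = h·k = 1 × sec φ, so true area = apparent × cos φ.
True area of lagoon: 400000 × cos(60.1°) = 400000 × 0.4985 = 199400 km².
True area of mining concession: 52100 × cos(25.4°) = 52100 × 0.9033 = 47060 km².
Ratio = 199400 / 47060 ≈ 4.24.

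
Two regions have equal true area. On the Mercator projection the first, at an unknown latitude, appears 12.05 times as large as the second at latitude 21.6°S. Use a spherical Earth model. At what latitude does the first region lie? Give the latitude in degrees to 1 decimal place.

Mercator areal scale is sec²φ, so apparent-area ratio = sec²φ₁ / sec²φ₂ = cos²φ₂ / cos²φ₁.
cos²φ₂ / cos²φ₁ = 12.05  ⇒  cos φ₁ = cos 21.6° / √12.05 = 0.9298/3.471 = 0.2678.
φ₁ = arccos(0.2678) ≈ 74.5°.

74.5°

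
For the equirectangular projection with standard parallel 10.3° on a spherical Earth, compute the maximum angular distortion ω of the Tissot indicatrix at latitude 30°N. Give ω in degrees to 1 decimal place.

7.3°

The equidistant cylindrical projection with φ₀ = 10.3° has h = 1 (meridians true) and k = cos φ₀ / cos φ along parallels.
At 30°: h = 1.000, k = 1.136; principal scales a = 1.136, b = 1.000.
sin(ω/2) = (a − b)/(a + b) = 0.1361/2.136 = 0.06371, so ω = 2 arcsin(0.06371) ≈ 7.3°.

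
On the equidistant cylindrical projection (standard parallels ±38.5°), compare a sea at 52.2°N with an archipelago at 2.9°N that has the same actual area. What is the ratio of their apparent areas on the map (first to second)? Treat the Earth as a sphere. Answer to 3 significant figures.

1.63

The equidistant cylindrical projection with φ₀ = 38.5° has h = 1 (meridians true) and k = cos φ₀ / cos φ along parallels.
Areal scale at 52.2°: h·k = 1.000 × 1.277 = 1.277.
Areal scale at 2.9°: h·k = 1.000 × 0.7836 = 0.7836.
Ratio = 1.277/0.7836 ≈ 1.63.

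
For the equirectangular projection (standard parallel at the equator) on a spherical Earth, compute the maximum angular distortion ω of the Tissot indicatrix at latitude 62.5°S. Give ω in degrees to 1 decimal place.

Plate carrée maps x = Rλ, y = Rφ. The meridian scale is h = 1 and the parallel scale is k = 1/cos φ = sec φ.
At 62.5°: h = 1.000, k = 2.166; principal scales a = 2.166, b = 1.000.
sin(ω/2) = (a − b)/(a + b) = 1.166/3.166 = 0.3682, so ω = 2 arcsin(0.3682) ≈ 43.2°.

43.2°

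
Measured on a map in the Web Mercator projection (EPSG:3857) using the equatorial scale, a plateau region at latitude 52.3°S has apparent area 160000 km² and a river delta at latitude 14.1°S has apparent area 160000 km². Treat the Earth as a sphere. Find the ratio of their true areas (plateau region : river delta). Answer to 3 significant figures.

0.398

On Mercator the areal scale is sec²φ, so true area = apparent × cos²φ.
True area of plateau region: 160000 × cos²(52.3°) = 160000 × 0.3740 = 59830 km².
True area of river delta: 160000 × cos²(14.1°) = 160000 × 0.9407 = 150500 km².
Ratio = 59830 / 150500 ≈ 0.398.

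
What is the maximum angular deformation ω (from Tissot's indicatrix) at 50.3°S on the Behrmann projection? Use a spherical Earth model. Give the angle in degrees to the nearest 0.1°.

34.4°

The Behrmann projection is cylindrical equal-area with φ₀ = 30°. For cylindrical equal-area with standard parallel φ₀, h = cos φ / cos φ₀ and k = cos φ₀ / cos φ, so h·k = 1.
At 50.3°: h = 0.7376, k = 1.356; principal scales a = 1.356, b = 0.7376.
sin(ω/2) = (a − b)/(a + b) = 0.6182/2.093 = 0.2953, so ω = 2 arcsin(0.2953) ≈ 34.4°.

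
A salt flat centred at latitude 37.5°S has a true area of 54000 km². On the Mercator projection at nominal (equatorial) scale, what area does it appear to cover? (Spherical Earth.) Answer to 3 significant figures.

85800 km²

The Mercator projection is conformal; its linear scale factor is the same in every direction and equals sec φ = 1/cos φ.
Areal scale = k² = sec²φ = 1/cos²(37.5°) = 1/0.7934² = 1.589.
Apparent area = 54000 × 1.589 ≈ 85800 km².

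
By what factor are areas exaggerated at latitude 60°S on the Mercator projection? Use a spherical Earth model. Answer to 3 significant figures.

4.00

Mercator is conformal, so the point scale is isotropic: h = k = sec φ = 1/cos φ.
Areal scale = k² = sec²φ = 1/cos²(60°) = 1/0.5000² = 4.000.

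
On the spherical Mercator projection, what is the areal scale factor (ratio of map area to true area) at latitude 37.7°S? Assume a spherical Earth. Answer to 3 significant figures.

1.60

Mercator is conformal, so the point scale is isotropic: h = k = sec φ = 1/cos φ.
Areal scale = k² = sec²φ = 1/cos²(37.7°) = 1/0.7912² = 1.597.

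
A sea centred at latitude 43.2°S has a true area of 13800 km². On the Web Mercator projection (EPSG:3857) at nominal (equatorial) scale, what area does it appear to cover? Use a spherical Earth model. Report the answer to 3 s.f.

26000 km²

The Mercator projection is conformal; its linear scale factor is the same in every direction and equals sec φ = 1/cos φ.
Areal scale = k² = sec²φ = 1/cos²(43.2°) = 1/0.7290² = 1.882.
Apparent area = 13800 × 1.882 ≈ 26000 km².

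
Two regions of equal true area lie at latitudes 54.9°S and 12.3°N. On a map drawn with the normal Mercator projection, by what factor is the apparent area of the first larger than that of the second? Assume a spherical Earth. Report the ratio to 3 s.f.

2.89

Mercator is conformal with k = sec φ, so areal scale = k² = sec²φ.
At 54.9°: sec²(54.9°) = 1/0.5750² = 3.025.
At 12.3°: sec²(12.3°) = 1/0.9770² = 1.048.
Ratio = 3.025/1.048 = cos²(12.3°)/cos²(54.9°) ≈ 2.89.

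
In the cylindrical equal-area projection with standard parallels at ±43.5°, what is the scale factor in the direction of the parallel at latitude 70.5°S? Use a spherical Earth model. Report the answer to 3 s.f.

2.17

Cylindrical equal-area (φ₀ = 43.5°): h = cos φ / cos 43.5° along meridians, k = cos 43.5° / cos φ along parallels; h·k = 1.
k = cos 43.5° / cos 70.5° = 0.7254/0.3338 = 2.173.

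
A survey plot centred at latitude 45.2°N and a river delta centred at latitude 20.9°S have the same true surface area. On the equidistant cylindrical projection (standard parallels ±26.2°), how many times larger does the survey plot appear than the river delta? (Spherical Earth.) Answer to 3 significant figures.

With standard parallel φ₀ = 26.2°, the equirectangular projection gives x = Rλ cos φ₀, y = Rφ, so h = 1 and k = cos 26.2° / cos φ.
Areal scale at 45.2°: h·k = 1.000 × 1.273 = 1.273.
Areal scale at 20.9°: h·k = 1.000 × 0.9605 = 0.9605.
Ratio = 1.273/0.9605 ≈ 1.33.

1.33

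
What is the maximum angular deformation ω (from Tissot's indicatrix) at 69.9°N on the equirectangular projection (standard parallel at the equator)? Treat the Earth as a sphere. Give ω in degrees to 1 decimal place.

In the plate carrée (x = Rλ, y = Rφ), meridians are true-scale (h = 1) and parallels are stretched by k = sec φ.
At 69.9°: h = 1.000, k = 2.910; principal scales a = 2.910, b = 1.000.
sin(ω/2) = (a − b)/(a + b) = 1.910/3.910 = 0.4885, so ω = 2 arcsin(0.4885) ≈ 58.5°.

58.5°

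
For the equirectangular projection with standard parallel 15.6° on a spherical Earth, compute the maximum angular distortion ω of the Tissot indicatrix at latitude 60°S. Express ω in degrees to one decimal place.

36.9°

The equidistant cylindrical projection with φ₀ = 15.6° has h = 1 (meridians true) and k = cos φ₀ / cos φ along parallels.
At 60°: h = 1.000, k = 1.926; principal scales a = 1.926, b = 1.000.
sin(ω/2) = (a − b)/(a + b) = 0.9263/2.926 = 0.3165, so ω = 2 arcsin(0.3165) ≈ 36.9°.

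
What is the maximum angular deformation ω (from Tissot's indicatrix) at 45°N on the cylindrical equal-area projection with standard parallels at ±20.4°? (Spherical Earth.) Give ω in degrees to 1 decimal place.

31.9°

A cylindrical equal-area projection with standard parallel φ₀ has meridian scale h = cos φ / cos φ₀ and parallel scale k = cos φ₀ / cos φ (so areas are preserved, h·k = 1).
At 45°: h = 0.7544, k = 1.326; principal scales a = 1.326, b = 0.7544.
sin(ω/2) = (a − b)/(a + b) = 0.5711/2.080 = 0.2746, so ω = 2 arcsin(0.2746) ≈ 31.9°.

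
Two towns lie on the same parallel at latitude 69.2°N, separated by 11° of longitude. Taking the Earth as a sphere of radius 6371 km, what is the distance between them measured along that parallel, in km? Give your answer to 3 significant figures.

434 km

Arc length along a parallel = R cos φ · Δλ (with Δλ in radians).
= 6371 × cos 69.2° × (11° × π/180) = 6371 × 0.3551 × 0.1920 ≈ 434 km.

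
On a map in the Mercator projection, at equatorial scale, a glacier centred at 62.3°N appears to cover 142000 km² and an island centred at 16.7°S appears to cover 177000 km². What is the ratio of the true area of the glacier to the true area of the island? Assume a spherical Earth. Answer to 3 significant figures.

Since Mercator area scale is 1/cos²φ, the true area equals the apparent area multiplied by cos²φ.
True area of glacier: 142000 × cos²(62.3°) = 142000 × 0.2161 = 30680 km².
True area of island: 177000 × cos²(16.7°) = 177000 × 0.9174 = 162400 km².
Ratio = 30680 / 162400 ≈ 0.189.

0.189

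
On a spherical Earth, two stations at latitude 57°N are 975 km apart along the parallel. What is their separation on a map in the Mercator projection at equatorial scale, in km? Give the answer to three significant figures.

Mercator is conformal, so the point scale is isotropic: h = k = sec φ = 1/cos φ.
Along the parallel, k = sec 57° = 1/0.5446 = 1.836.
Map distance = 975 × 1.836 ≈ 1790 km.

1790 km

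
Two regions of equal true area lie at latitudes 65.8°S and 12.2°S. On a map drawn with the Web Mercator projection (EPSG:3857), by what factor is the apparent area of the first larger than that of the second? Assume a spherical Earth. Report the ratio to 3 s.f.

5.69

Mercator is conformal with k = sec φ, so areal scale = k² = sec²φ.
At 65.8°: sec²(65.8°) = 1/0.4099² = 5.951.
At 12.2°: sec²(12.2°) = 1/0.9774² = 1.047.
Ratio = 5.951/1.047 = cos²(12.2°)/cos²(65.8°) ≈ 5.69.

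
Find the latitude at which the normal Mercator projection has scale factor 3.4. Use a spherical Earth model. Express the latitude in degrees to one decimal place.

Mercator scale is k = sec φ = 1/cos φ.
1/cos φ = 3.4  ⇒  cos φ = 0.2941  ⇒  φ = arccos(0.2941) ≈ 72.9°.

72.9°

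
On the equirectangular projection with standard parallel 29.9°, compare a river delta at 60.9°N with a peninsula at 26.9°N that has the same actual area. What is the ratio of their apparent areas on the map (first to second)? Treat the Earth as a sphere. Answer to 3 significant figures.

In the equirectangular projection with standard parallel φ₀ = 29.9° (x = Rλ cos φ₀, y = Rφ), meridians are true-scale (h = 1) and the parallel scale is k = cos φ₀ / cos φ.
Areal scale at 60.9°: h·k = 1.000 × 1.783 = 1.783.
Areal scale at 26.9°: h·k = 1.000 × 0.9721 = 0.9721.
Ratio = 1.783/0.9721 ≈ 1.83.

1.83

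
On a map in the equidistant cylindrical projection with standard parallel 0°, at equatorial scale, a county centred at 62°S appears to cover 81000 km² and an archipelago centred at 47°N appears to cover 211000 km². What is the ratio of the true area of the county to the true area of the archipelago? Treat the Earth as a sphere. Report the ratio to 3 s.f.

0.264

On the plate carrée, areal scale = h·k = 1 × sec φ, so true area = apparent × cos φ.
True area of county: 81000 × cos(62°) = 81000 × 0.4695 = 38030 km².
True area of archipelago: 211000 × cos(47°) = 211000 × 0.6820 = 143900 km².
Ratio = 38030 / 143900 ≈ 0.264.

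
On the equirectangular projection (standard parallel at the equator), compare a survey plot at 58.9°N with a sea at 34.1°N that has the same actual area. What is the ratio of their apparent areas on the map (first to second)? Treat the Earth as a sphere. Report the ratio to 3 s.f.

1.60

For the equirectangular projection with φ₀ = 0 (plate carrée), h = 1 along meridians and k = sec φ along parallels.
Areal scale at 58.9°: h·k = 1.000 × 1.936 = 1.936.
Areal scale at 34.1°: h·k = 1.000 × 1.208 = 1.208.
Ratio = 1.936/1.208 ≈ 1.60.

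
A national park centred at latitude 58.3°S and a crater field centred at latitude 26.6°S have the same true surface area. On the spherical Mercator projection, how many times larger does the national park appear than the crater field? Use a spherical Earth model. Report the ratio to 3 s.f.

2.90

Mercator areal scale is sec²φ.
At 58.3°: sec²(58.3°) = 1/0.5255² = 3.622.
At 26.6°: sec²(26.6°) = 1/0.8942² = 1.251.
Ratio = 3.622/1.251 = cos²(26.6°)/cos²(58.3°) ≈ 2.90.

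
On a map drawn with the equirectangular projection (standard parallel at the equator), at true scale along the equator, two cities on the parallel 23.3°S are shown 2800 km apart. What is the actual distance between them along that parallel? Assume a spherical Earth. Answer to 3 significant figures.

2570 km

For the equirectangular projection with φ₀ = 0 (plate carrée), h = 1 along meridians and k = sec φ along parallels.
Along the parallel at 23.3°, map distances are exaggerated by k = sec 23.3° = 1.089.
True distance = 2800 / 1.089 = 2800 × cos 23.3° ≈ 2570 km.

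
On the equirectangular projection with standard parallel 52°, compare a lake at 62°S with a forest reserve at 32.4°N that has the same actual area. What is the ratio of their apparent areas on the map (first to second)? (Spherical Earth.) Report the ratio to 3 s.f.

1.80

With standard parallel φ₀ = 52°, the equirectangular projection gives x = Rλ cos φ₀, y = Rφ, so h = 1 and k = cos 52° / cos φ.
Areal scale at 62°: h·k = 1.000 × 1.311 = 1.311.
Areal scale at 32.4°: h·k = 1.000 × 0.7292 = 0.7292.
Ratio = 1.311/0.7292 ≈ 1.80.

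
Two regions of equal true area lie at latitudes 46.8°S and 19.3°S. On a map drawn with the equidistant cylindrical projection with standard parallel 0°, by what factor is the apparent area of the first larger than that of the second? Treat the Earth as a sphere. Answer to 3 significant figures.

Plate carrée maps x = Rλ, y = Rφ. The meridian scale is h = 1 and the parallel scale is k = 1/cos φ = sec φ.
Areal scale at 46.8°: h·k = 1.000 × 1.461 = 1.461.
Areal scale at 19.3°: h·k = 1.000 × 1.060 = 1.060.
Ratio = 1.461/1.060 ≈ 1.38.

1.38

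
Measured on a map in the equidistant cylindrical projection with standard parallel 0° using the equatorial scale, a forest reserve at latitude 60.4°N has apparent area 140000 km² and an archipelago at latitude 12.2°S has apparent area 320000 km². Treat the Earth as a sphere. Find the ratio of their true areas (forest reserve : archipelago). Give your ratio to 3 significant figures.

0.221

On the plate carrée, areal scale = h·k = 1 × sec φ, so true area = apparent × cos φ.
True area of forest reserve: 140000 × cos(60.4°) = 140000 × 0.4939 = 69150 km².
True area of archipelago: 320000 × cos(12.2°) = 320000 × 0.9774 = 312800 km².
Ratio = 69150 / 312800 ≈ 0.221.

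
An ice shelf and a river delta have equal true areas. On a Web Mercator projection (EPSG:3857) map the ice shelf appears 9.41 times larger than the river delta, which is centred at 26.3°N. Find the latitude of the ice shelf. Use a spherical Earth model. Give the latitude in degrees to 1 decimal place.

For equal true areas on Mercator, apparent areas scale as sec²φ, so the ratio is cos²φ₂ / cos²φ₁.
cos²φ₂ / cos²φ₁ = 9.41  ⇒  cos φ₁ = cos 26.3° / √9.41 = 0.8965/3.068 = 0.2922.
φ₁ = arccos(0.2922) ≈ 73.0°.

73.0°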